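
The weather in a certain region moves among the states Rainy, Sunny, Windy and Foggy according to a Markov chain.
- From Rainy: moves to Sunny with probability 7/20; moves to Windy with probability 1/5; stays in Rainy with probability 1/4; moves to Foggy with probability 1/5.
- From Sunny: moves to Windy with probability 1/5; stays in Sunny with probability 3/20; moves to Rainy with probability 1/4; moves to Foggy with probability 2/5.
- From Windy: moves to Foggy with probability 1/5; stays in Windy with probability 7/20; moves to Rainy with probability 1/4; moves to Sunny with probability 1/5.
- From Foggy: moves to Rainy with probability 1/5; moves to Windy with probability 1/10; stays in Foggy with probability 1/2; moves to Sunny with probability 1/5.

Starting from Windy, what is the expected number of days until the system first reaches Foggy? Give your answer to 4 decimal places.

Let t(s) be the expected number of days to first reach Foggy from state s, with t(Foggy) = 0. Conditioning on the first day:
t(Rainy) = 1 + 0.25·t(Rainy) + 0.35·t(Sunny) + 0.2·t(Windy)
t(Sunny) = 1 + 0.25·t(Rainy) + 0.15·t(Sunny) + 0.2·t(Windy)
t(Windy) = 1 + 0.25·t(Rainy) + 0.2·t(Sunny) + 0.35·t(Windy)
Solving: t(Rainy) = 3.9612, t(Sunny) = 3.3010, t(Windy) = 4.0777.
Expected days from Windy to Foggy: 4.0777.

4.0777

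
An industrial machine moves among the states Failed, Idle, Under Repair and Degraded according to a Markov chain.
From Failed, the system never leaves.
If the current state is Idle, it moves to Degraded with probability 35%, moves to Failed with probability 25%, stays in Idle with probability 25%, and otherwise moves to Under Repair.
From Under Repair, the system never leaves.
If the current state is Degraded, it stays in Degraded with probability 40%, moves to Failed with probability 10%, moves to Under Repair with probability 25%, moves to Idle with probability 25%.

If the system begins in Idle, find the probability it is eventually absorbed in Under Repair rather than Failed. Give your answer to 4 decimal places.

0.4897

Let h(s) be the probability of absorption at Under Repair starting from transient state s. Then h(Under Repair) = 1 and h(Failed) = 0. By first-step analysis:
h(Idle) = 0.25·0 + 0.25·h(Idle) + 0.15·1 + 0.35·h(Degraded)
h(Degraded) = 0.1·0 + 0.25·h(Idle) + 0.25·1 + 0.4·h(Degraded)
Solving: h(Idle) = 0.4897, h(Degraded) = 0.6207.
Starting from Idle, the probability is 0.4897.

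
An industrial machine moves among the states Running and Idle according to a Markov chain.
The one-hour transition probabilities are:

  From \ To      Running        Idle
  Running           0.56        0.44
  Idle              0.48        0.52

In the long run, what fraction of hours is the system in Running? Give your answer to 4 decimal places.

0.5217

Let the stationary distribution be π with π = πP and π_1 + π_2 = 1.
π_1 = 0.56·π_1 + 0.48·π_2
Solving with the normalization constraint gives π = (0.5217, 0.4783).
So the stationary probability of Running is 0.5217.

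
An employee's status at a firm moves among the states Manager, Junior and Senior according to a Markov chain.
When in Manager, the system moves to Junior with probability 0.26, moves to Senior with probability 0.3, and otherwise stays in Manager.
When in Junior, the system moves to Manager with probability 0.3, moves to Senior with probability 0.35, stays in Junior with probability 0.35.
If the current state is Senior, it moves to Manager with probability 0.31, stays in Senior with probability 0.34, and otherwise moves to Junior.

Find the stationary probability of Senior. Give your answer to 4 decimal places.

0.3291

Let the stationary distribution be π with π = πP and π_1 + π_2 + π_3 = 1.
π_1 = 0.44·π_1 + 0.3·π_2 + 0.31·π_3
π_2 = 0.26·π_1 + 0.35·π_2 + 0.35·π_3
Solving with the normalization constraint gives π = (0.3527, 0.3183, 0.3291).
So the stationary probability of Senior is 0.3291.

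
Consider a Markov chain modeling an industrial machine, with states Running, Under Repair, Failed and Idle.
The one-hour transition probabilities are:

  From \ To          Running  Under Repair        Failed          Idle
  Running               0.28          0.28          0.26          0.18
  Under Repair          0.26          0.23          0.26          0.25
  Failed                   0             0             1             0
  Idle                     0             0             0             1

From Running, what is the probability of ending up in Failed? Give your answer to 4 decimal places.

Let h(s) be the probability of absorption at Failed starting from transient state s. Then h(Failed) = 1 and h(Idle) = 0. By first-step analysis:
h(Running) = 0.28·h(Running) + 0.28·h(Under Repair) + 0.26·1 + 0.18·0
h(Under Repair) = 0.26·h(Running) + 0.23·h(Under Repair) + 0.26·1 + 0.25·0
Solving: h(Running) = 0.5669, h(Under Repair) = 0.5291.
Starting from Running, the probability is 0.5669.

0.5669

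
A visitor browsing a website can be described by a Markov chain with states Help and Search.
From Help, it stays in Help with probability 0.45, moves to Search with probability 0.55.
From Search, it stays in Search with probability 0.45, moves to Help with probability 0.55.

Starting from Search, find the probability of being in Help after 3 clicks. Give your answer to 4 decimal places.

0.5005

Propagate the distribution vector 3 clicks from Search.
After 0 clicks: (0.0000, 1.0000)
After 1 click: (0.5500, 0.4500)
After 2 clicks: (0.4950, 0.5050)
After 3 clicks: (0.5005, 0.4995)
P(in Help after 3 clicks) = 0.5005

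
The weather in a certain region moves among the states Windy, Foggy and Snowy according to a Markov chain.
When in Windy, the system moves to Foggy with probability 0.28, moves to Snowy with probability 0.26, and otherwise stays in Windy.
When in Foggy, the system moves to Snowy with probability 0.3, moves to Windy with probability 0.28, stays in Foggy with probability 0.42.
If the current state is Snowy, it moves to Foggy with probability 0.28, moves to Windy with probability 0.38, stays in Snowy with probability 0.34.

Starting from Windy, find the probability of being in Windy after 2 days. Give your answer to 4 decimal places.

Sum over the intermediate state after 1 day:
P = P(Windy→Windy)·P(Windy→Windy) + P(Windy→Foggy)·P(Foggy→Windy) + P(Windy→Snowy)·P(Snowy→Windy)
  = 0.46×0.46 + 0.28×0.28 + 0.26×0.38
  = 0.2116 + 0.0784 + 0.0988 = 0.3888

0.3888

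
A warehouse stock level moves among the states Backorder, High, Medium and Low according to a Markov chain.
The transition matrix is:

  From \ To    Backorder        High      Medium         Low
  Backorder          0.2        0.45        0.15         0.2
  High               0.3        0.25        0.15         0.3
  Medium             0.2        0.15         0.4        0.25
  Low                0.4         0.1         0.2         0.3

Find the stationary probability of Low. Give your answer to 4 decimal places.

Let the stationary distribution be π with π = πP and π_1 + π_2 + π_3 + π_4 = 1.
π_1 = 0.2·π_1 + 0.3·π_2 + 0.2·π_3 + 0.4·π_4
π_2 = 0.45·π_1 + 0.25·π_2 + 0.15·π_3 + 0.1·π_4
π_3 = 0.15·π_1 + 0.15·π_2 + 0.4·π_3 + 0.2·π_4
Solving with the normalization constraint gives π = (0.2767, 0.2444, 0.2174, 0.2615).
So the stationary probability of Low is 0.2615.

0.2615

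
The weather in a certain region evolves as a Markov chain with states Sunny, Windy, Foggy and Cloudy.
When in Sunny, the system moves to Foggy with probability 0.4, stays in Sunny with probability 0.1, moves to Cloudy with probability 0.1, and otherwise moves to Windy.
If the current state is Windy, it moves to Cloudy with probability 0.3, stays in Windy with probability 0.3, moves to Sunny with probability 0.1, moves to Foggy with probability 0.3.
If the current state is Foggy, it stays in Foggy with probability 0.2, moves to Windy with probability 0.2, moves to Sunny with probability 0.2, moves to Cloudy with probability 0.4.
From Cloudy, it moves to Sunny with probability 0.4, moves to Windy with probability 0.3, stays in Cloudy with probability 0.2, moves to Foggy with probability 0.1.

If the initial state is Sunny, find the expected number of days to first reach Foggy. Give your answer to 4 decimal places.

Let t(s) be the expected number of days to first reach Foggy from state s, with t(Foggy) = 0. Conditioning on the first day:
t(Sunny) = 1 + 0.1·t(Sunny) + 0.4·t(Windy) + 0.1·t(Cloudy)
t(Windy) = 1 + 0.1·t(Sunny) + 0.3·t(Windy) + 0.3·t(Cloudy)
t(Cloudy) = 1 + 0.4·t(Sunny) + 0.3·t(Windy) + 0.2·t(Cloudy)
Solving: t(Sunny) = 3.2372, t(Windy) = 3.7179, t(Cloudy) = 4.2628.
Expected days from Sunny to Foggy: 3.2372.

3.2372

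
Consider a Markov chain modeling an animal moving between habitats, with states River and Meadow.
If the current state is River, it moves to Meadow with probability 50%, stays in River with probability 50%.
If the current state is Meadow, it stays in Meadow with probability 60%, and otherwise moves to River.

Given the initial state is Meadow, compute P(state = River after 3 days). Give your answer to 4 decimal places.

Propagate the distribution vector 3 days from Meadow.
After 0 days: (0.0000, 1.0000)
After 1 day: (0.4000, 0.6000)
After 2 days: (0.4400, 0.5600)
After 3 days: (0.4440, 0.5560)
P(in River after 3 days) = 0.4440

0.4440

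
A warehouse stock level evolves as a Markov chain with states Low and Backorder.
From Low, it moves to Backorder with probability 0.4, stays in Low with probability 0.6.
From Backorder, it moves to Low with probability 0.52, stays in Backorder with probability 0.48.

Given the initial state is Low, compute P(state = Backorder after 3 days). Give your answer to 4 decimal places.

Propagate the distribution vector 3 days from Low.
After 0 days: (1.0000, 0.0000)
After 1 day: (0.6000, 0.4000)
After 2 days: (0.5680, 0.4320)
After 3 days: (0.5654, 0.4346)
P(in Backorder after 3 days) = 0.4346

0.4346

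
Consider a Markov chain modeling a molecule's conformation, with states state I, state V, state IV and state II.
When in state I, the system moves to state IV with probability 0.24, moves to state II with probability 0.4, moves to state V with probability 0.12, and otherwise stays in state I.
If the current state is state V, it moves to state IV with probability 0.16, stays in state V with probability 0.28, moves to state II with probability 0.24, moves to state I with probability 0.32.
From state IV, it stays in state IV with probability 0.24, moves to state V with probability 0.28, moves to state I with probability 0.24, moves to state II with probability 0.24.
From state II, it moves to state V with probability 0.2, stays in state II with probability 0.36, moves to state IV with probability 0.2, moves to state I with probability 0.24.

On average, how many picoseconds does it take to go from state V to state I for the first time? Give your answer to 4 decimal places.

3.5296

Let t(s) be the expected number of picoseconds to first reach state I from state s, with t(state I) = 0. Conditioning on the first picosecond:
t(state V) = 1 + 0.28·t(state V) + 0.16·t(state IV) + 0.24·t(state II)
t(state IV) = 1 + 0.28·t(state V) + 0.24·t(state IV) + 0.24·t(state II)
t(state II) = 1 + 0.2·t(state V) + 0.2·t(state IV) + 0.36·t(state II)
Solving: t(state V) = 3.5296, t(state IV) = 3.8365, t(state II) = 3.8644.
Expected picoseconds from state V to state I: 3.5296.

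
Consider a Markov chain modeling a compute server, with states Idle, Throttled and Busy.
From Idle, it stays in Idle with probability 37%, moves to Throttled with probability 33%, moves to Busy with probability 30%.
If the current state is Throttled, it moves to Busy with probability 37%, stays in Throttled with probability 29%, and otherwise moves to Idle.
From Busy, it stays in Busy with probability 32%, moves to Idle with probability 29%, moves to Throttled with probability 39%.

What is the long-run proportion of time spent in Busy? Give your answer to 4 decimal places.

Let the stationary distribution be π with π = πP and π_1 + π_2 + π_3 = 1.
π_1 = 0.37·π_1 + 0.34·π_2 + 0.29·π_3
π_2 = 0.33·π_1 + 0.29·π_2 + 0.39·π_3
Solving with the normalization constraint gives π = (0.3335, 0.3364, 0.3301).
So the stationary probability of Busy is 0.3301.

0.3301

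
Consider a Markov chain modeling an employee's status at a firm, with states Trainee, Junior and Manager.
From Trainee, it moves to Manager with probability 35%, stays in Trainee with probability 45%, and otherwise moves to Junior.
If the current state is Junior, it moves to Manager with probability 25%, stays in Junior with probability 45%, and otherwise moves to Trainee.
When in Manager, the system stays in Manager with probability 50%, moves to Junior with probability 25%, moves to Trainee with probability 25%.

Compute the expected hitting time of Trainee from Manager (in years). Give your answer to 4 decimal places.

Let t(s) be the expected number of years to first reach Trainee from state s, with t(Trainee) = 0. Conditioning on the first year:
t(Junior) = 1 + 0.45·t(Junior) + 0.25·t(Manager)
t(Manager) = 1 + 0.25·t(Junior) + 0.5·t(Manager)
Solving: t(Junior) = 3.5294, t(Manager) = 3.7647.
Expected years from Manager to Trainee: 3.7647.

3.7647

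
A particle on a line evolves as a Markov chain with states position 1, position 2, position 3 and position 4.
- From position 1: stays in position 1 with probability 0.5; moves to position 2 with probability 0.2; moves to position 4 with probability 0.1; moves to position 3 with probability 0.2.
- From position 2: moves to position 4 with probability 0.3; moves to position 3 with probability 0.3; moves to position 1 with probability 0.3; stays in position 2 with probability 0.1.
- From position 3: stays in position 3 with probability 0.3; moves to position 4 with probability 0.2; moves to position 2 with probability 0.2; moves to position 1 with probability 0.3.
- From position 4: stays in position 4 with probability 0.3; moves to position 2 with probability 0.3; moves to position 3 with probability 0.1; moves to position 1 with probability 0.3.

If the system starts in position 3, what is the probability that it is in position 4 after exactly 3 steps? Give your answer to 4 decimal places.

0.2050

Propagate the distribution vector 3 steps from position 3.
After 0 steps: (0.0000, 0.0000, 1.0000, 0.0000)
After 1 step: (0.3000, 0.2000, 0.3000, 0.2000)
After 2 steps: (0.3600, 0.2000, 0.2300, 0.2100)
After 3 steps: (0.3720, 0.2010, 0.2220, 0.2050)
P(in position 4 after 3 steps) = 0.2050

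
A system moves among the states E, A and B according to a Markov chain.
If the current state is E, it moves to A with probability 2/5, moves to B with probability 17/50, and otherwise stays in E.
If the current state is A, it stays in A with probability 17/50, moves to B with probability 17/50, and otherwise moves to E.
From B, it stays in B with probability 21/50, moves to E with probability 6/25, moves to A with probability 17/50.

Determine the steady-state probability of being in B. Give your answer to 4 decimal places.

Let the stationary distribution be π with π = πP and π_1 + π_2 + π_3 = 1.
π_1 = 0.26·π_1 + 0.32·π_2 + 0.24·π_3
π_2 = 0.4·π_1 + 0.34·π_2 + 0.34·π_3
Solving with the normalization constraint gives π = (0.2740, 0.3564, 0.3696).
So the stationary probability of B is 0.3696.

0.3696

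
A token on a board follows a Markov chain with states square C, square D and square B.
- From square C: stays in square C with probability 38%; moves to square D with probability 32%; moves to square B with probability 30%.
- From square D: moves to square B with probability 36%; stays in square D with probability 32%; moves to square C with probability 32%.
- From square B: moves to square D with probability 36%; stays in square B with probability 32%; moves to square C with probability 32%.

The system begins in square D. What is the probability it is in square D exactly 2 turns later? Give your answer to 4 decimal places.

0.3344

Sum over the intermediate state after 1 turn:
P = P(square D→square C)·P(square C→square D) + P(square D→square D)·P(square D→square D) + P(square D→square B)·P(square B→square D)
  = 0.32×0.32 + 0.32×0.32 + 0.36×0.36
  = 0.1024 + 0.1024 + 0.1296 = 0.3344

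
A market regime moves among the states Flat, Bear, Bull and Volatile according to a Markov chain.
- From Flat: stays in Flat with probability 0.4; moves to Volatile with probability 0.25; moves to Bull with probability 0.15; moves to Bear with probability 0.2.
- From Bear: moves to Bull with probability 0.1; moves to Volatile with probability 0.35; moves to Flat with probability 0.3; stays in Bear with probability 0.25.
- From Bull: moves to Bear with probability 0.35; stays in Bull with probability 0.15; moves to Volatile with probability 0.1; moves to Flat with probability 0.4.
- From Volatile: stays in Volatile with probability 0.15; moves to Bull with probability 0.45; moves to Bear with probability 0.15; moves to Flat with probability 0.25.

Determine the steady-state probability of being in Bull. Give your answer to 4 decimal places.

Let the stationary distribution be π with π = πP and π_1 + π_2 + π_3 + π_4 = 1.
π_1 = 0.4·π_1 + 0.3·π_2 + 0.4·π_3 + 0.25·π_4
π_2 = 0.2·π_1 + 0.25·π_2 + 0.35·π_3 + 0.15·π_4
π_3 = 0.15·π_1 + 0.1·π_2 + 0.15·π_3 + 0.45·π_4
Solving with the normalization constraint gives π = (0.3438, 0.2312, 0.2046, 0.2204).
So the stationary probability of Bull is 0.2046.

0.2046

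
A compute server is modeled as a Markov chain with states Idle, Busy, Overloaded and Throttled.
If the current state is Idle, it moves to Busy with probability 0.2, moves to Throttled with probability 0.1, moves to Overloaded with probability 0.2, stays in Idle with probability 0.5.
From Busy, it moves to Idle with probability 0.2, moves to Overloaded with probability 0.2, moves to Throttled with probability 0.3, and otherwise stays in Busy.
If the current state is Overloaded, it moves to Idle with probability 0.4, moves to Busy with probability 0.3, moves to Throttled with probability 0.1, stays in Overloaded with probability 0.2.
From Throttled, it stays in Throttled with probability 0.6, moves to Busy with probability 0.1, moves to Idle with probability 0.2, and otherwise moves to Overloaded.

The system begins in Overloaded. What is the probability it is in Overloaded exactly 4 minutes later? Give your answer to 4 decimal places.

Propagate the distribution vector 4 minutes from Overloaded.
After 0 minutes: (0.0000, 0.0000, 1.0000, 0.0000)
After 1 minute: (0.4000, 0.3000, 0.2000, 0.1000)
After 2 minutes: (0.3600, 0.2400, 0.1900, 0.2100)
After 3 minutes: (0.3460, 0.2220, 0.1790, 0.2530)
After 4 minutes: (0.3396, 0.2148, 0.1747, 0.2709)
P(in Overloaded after 4 minutes) = 0.1747

0.1747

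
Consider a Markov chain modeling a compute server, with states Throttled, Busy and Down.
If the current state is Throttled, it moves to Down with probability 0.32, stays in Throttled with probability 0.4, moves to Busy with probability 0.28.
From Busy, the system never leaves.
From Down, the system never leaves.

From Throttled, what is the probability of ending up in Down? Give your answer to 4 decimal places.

Let h(s) be the probability of absorption at Down starting from transient state s. Then h(Down) = 1 and h(Busy) = 0. By first-step analysis:
h(Throttled) = 0.4·h(Throttled) + 0.28·0 + 0.32·1
Solving: h(Throttled) = 0.5333.
Starting from Throttled, the probability is 0.5333.

0.5333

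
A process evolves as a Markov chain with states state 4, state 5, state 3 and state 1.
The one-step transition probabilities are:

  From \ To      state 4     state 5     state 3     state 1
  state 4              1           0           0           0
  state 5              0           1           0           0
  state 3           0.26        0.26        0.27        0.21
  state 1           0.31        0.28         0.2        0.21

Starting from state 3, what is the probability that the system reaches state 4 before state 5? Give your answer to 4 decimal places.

0.5059

Let h(s) be the probability of absorption at state 4 starting from transient state s. Then h(state 4) = 1 and h(state 5) = 0. By first-step analysis:
h(state 3) = 0.26·1 + 0.26·0 + 0.27·h(state 3) + 0.21·h(state 1)
h(state 1) = 0.31·1 + 0.28·0 + 0.2·h(state 3) + 0.21·h(state 1)
Solving: h(state 3) = 0.5059, h(state 1) = 0.5205.
Starting from state 3, the probability is 0.5059.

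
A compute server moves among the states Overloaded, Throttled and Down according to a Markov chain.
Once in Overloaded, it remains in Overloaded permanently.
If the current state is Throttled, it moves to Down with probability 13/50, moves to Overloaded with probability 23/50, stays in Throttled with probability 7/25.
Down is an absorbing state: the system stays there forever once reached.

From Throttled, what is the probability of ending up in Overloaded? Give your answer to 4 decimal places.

0.6389

Let h(s) be the probability of absorption at Overloaded starting from transient state s. Then h(Overloaded) = 1 and h(Down) = 0. By first-step analysis:
h(Throttled) = 0.46·1 + 0.28·h(Throttled) + 0.26·0
Solving: h(Throttled) = 0.6389.
Starting from Throttled, the probability is 0.6389.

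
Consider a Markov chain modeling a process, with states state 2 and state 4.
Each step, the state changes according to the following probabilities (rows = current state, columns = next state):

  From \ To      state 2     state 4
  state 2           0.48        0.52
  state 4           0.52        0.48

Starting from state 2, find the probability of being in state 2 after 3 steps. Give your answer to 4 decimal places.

0.5000

Propagate the distribution vector 3 steps from state 2.
After 0 steps: (1.0000, 0.0000)
After 1 step: (0.4800, 0.5200)
After 2 steps: (0.5008, 0.4992)
After 3 steps: (0.5000, 0.5000)
P(in state 2 after 3 steps) = 0.5000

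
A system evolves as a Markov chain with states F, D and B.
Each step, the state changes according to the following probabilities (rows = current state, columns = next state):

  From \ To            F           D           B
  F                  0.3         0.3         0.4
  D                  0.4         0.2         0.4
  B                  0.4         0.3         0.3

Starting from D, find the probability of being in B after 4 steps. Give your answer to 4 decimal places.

0.3636

Propagate the distribution vector 4 steps from D.
After 0 steps: (0.0000, 1.0000, 0.0000)
After 1 step: (0.4000, 0.2000, 0.4000)
After 2 steps: (0.3600, 0.2800, 0.3600)
After 3 steps: (0.3640, 0.2720, 0.3640)
After 4 steps: (0.3636, 0.2728, 0.3636)
P(in B after 4 steps) = 0.3636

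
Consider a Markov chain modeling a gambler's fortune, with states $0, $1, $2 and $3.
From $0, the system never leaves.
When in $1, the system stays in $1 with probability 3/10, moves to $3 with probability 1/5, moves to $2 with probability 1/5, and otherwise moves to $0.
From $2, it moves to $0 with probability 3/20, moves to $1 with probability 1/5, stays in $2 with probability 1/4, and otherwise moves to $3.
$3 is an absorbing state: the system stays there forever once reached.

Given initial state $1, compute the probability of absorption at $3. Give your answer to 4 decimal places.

0.4742

Let h(s) be the probability of absorption at $3 starting from transient state s. Then h($3) = 1 and h($0) = 0. By first-step analysis:
h($1) = 0.3·0 + 0.3·h($1) + 0.2·h($2) + 0.2·1
h($2) = 0.15·0 + 0.2·h($1) + 0.25·h($2) + 0.4·1
Solving: h($1) = 0.4742, h($2) = 0.6598.
Starting from $1, the probability is 0.4742.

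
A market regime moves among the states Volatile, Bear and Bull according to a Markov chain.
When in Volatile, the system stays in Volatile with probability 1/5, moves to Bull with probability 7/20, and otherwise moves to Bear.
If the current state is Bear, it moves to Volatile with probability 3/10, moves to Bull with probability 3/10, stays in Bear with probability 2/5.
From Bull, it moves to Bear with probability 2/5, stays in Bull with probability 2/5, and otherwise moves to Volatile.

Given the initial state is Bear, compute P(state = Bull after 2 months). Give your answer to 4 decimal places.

Sum over the intermediate state after 1 month:
P = P(Bear→Volatile)·P(Volatile→Bull) + P(Bear→Bear)·P(Bear→Bull) + P(Bear→Bull)·P(Bull→Bull)
  = 0.3×0.35 + 0.4×0.3 + 0.3×0.4
  = 0.1050 + 0.1200 + 0.1200 = 0.3450

0.3450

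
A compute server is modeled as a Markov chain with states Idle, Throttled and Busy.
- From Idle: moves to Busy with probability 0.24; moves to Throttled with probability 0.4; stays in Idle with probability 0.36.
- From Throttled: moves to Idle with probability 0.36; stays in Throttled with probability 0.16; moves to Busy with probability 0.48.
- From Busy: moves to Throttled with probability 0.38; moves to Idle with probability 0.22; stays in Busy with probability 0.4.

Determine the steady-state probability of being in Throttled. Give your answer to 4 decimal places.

0.3165

Let the stationary distribution be π with π = πP and π_1 + π_2 + π_3 = 1.
π_1 = 0.36·π_1 + 0.36·π_2 + 0.22·π_3
π_2 = 0.4·π_1 + 0.16·π_2 + 0.38·π_3
Solving with the normalization constraint gives π = (0.3073, 0.3165, 0.3761).
So the stationary probability of Throttled is 0.3165.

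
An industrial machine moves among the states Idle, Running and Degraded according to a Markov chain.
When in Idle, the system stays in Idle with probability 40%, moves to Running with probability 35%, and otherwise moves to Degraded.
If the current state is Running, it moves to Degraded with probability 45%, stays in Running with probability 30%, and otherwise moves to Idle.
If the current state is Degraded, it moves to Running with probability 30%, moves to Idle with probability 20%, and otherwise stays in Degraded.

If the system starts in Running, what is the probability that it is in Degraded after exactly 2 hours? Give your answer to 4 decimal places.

Sum over the intermediate state after 1 hour:
P = P(Running→Idle)·P(Idle→Degraded) + P(Running→Running)·P(Running→Degraded) + P(Running→Degraded)·P(Degraded→Degraded)
  = 0.25×0.25 + 0.3×0.45 + 0.45×0.5
  = 0.0625 + 0.1350 + 0.2250 = 0.4225

0.4225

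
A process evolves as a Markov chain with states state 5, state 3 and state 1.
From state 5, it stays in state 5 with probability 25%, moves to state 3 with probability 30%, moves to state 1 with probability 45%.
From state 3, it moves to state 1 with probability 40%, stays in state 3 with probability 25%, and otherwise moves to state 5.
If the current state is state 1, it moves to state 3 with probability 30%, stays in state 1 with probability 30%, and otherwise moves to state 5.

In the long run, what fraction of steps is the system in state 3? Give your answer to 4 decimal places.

0.2857

Let the stationary distribution be π with π = πP and π_1 + π_2 + π_3 = 1.
π_1 = 0.25·π_1 + 0.35·π_2 + 0.4·π_3
π_2 = 0.3·π_1 + 0.25·π_2 + 0.3·π_3
Solving with the normalization constraint gives π = (0.3354, 0.2857, 0.3789).
So the stationary probability of state 3 is 0.2857.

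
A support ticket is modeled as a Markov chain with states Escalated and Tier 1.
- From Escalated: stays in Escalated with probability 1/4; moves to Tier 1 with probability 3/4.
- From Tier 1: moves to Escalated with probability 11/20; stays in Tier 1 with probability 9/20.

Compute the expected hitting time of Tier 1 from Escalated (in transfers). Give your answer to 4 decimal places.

Let t(s) be the expected number of transfers to first reach Tier 1 from state s, with t(Tier 1) = 0. Conditioning on the first transfer:
t(Escalated) = 1 + 0.25·t(Escalated)
Solving: t(Escalated) = 1.3333.
Expected transfers from Escalated to Tier 1: 1.3333.

1.3333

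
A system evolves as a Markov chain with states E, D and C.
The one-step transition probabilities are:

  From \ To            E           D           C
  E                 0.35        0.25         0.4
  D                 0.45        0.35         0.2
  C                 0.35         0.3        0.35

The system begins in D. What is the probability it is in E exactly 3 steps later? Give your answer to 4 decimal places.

0.3795

Propagate the distribution vector 3 steps from D.
After 0 steps: (0.0000, 1.0000, 0.0000)
After 1 step: (0.4500, 0.3500, 0.2000)
After 2 steps: (0.3850, 0.2950, 0.3200)
After 3 steps: (0.3795, 0.2955, 0.3250)
P(in E after 3 steps) = 0.3795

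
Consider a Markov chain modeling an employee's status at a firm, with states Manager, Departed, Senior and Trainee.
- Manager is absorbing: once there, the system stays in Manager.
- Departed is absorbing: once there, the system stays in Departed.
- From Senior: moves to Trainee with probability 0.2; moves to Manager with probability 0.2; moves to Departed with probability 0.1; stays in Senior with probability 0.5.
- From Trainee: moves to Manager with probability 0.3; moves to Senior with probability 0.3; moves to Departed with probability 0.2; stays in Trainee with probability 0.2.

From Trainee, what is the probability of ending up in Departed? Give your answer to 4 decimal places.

0.3824

Let h(s) be the probability of absorption at Departed starting from transient state s. Then h(Departed) = 1 and h(Manager) = 0. By first-step analysis:
h(Senior) = 0.2·0 + 0.1·1 + 0.5·h(Senior) + 0.2·h(Trainee)
h(Trainee) = 0.3·0 + 0.2·1 + 0.3·h(Senior) + 0.2·h(Trainee)
Solving: h(Senior) = 0.3529, h(Trainee) = 0.3824.
Starting from Trainee, the probability is 0.3824.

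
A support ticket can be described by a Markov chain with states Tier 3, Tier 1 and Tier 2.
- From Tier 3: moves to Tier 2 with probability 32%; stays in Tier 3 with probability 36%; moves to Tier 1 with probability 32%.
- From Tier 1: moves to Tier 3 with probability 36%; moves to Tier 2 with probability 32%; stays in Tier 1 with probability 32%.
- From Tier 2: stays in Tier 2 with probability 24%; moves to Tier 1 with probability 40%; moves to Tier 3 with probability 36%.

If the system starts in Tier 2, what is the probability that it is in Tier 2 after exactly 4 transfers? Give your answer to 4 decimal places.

0.2963

Propagate the distribution vector 4 transfers from Tier 2.
After 0 transfers: (0.0000, 0.0000, 1.0000)
After 1 transfer: (0.3600, 0.4000, 0.2400)
After 2 transfers: (0.3600, 0.3392, 0.3008)
After 3 transfers: (0.3600, 0.3441, 0.2959)
After 4 transfers: (0.3600, 0.3437, 0.2963)
P(in Tier 2 after 4 transfers) = 0.2963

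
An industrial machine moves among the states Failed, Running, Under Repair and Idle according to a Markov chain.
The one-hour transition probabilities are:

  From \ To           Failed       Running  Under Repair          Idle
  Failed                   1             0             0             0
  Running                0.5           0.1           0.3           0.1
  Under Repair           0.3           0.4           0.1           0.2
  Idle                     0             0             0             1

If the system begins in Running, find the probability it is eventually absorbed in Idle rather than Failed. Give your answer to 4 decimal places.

Let h(s) be the probability of absorption at Idle starting from transient state s. Then h(Idle) = 1 and h(Failed) = 0. By first-step analysis:
h(Running) = 0.5·0 + 0.1·h(Running) + 0.3·h(Under Repair) + 0.1·1
h(Under Repair) = 0.3·0 + 0.4·h(Running) + 0.1·h(Under Repair) + 0.2·1
Solving: h(Running) = 0.2174, h(Under Repair) = 0.3188.
Starting from Running, the probability is 0.2174.

0.2174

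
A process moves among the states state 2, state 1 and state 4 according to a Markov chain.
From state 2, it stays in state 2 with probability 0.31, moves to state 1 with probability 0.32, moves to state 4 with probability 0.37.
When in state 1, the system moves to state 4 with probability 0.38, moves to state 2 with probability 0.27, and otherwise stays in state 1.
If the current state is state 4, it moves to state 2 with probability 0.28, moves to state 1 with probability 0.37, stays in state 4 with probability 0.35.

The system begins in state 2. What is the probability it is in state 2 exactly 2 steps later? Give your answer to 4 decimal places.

0.2861

Sum over the intermediate state after 1 step:
P = P(state 2→state 2)·P(state 2→state 2) + P(state 2→state 1)·P(state 1→state 2) + P(state 2→state 4)·P(state 4→state 2)
  = 0.31×0.31 + 0.32×0.27 + 0.37×0.28
  = 0.0961 + 0.0864 + 0.1036 = 0.2861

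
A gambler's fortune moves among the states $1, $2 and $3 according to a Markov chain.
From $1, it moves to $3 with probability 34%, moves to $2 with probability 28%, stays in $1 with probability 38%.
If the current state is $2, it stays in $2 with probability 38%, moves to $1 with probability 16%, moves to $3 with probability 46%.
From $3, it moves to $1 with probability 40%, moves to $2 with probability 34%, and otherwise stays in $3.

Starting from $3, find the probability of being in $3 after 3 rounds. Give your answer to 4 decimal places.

0.3508

Propagate the distribution vector 3 rounds from $3.
After 0 rounds: (0.0000, 0.0000, 1.0000)
After 1 round: (0.4000, 0.3400, 0.2600)
After 2 rounds: (0.3104, 0.3296, 0.3600)
After 3 rounds: (0.3147, 0.3346, 0.3508)
P(in $3 after 3 rounds) = 0.3508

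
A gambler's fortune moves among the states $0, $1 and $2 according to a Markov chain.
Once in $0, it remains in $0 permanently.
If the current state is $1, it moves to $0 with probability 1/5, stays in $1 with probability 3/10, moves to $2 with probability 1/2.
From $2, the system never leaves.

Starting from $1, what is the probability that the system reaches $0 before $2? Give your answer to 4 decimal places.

Let h(s) be the probability of absorption at $0 starting from transient state s. Then h($0) = 1 and h($2) = 0. By first-step analysis:
h($1) = 0.2·1 + 0.3·h($1) + 0.5·0
Solving: h($1) = 0.2857.
Starting from $1, the probability is 0.2857.

0.2857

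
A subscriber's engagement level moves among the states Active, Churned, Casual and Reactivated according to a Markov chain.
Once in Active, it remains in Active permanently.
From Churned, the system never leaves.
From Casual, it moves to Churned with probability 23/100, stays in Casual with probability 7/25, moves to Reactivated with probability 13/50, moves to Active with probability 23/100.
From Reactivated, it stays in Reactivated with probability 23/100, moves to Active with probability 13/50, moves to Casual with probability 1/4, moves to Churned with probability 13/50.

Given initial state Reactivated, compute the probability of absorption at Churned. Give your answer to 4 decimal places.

Let h(s) be the probability of absorption at Churned starting from transient state s. Then h(Churned) = 1 and h(Active) = 0. By first-step analysis:
h(Casual) = 0.23·0 + 0.23·1 + 0.28·h(Casual) + 0.26·h(Reactivated)
h(Reactivated) = 0.26·0 + 0.26·1 + 0.25·h(Casual) + 0.23·h(Reactivated)
Solving: h(Casual) = 0.5000, h(Reactivated) = 0.5000.
Starting from Reactivated, the probability is 0.5000.

0.5000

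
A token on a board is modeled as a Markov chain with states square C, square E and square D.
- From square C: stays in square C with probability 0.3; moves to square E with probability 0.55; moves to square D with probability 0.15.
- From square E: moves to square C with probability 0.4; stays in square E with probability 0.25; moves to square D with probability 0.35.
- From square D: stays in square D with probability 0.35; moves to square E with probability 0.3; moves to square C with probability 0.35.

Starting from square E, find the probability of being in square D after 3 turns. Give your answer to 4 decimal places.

0.2815

Propagate the distribution vector 3 turns from square E.
After 0 turns: (0.0000, 1.0000, 0.0000)
After 1 turn: (0.4000, 0.2500, 0.3500)
After 2 turns: (0.3425, 0.3875, 0.2700)
After 3 turns: (0.3523, 0.3663, 0.2815)
P(in square D after 3 turns) = 0.2815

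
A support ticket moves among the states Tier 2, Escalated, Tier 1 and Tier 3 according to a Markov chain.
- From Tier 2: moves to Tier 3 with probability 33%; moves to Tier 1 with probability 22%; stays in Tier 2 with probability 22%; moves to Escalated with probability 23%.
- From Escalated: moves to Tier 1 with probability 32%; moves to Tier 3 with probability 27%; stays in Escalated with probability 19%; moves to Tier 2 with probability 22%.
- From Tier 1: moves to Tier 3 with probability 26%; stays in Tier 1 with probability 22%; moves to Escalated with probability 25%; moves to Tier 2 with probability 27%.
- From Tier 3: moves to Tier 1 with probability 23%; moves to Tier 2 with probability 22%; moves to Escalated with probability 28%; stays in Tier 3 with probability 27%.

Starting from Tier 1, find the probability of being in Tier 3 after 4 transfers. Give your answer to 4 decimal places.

Propagate the distribution vector 4 transfers from Tier 1.
After 0 transfers: (0.0000, 0.0000, 1.0000, 0.0000)
After 1 transfer: (0.2700, 0.2500, 0.2200, 0.2600)
After 2 transfers: (0.2310, 0.2374, 0.2476, 0.2840)
After 3 transfers: (0.2324, 0.2397, 0.2466, 0.2814)
After 4 transfers: (0.2323, 0.2394, 0.2468, 0.2815)
P(in Tier 3 after 4 transfers) = 0.2815

0.2815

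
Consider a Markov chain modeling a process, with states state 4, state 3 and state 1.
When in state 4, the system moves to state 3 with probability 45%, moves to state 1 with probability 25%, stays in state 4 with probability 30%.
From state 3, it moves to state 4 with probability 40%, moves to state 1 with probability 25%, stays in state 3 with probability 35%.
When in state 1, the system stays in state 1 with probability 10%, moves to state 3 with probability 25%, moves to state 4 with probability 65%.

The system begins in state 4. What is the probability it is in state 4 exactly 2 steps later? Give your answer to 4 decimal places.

0.4325

Sum over the intermediate state after 1 step:
P = P(state 4→state 4)·P(state 4→state 4) + P(state 4→state 3)·P(state 3→state 4) + P(state 4→state 1)·P(state 1→state 4)
  = 0.3×0.3 + 0.45×0.4 + 0.25×0.65
  = 0.0900 + 0.1800 + 0.1625 = 0.4325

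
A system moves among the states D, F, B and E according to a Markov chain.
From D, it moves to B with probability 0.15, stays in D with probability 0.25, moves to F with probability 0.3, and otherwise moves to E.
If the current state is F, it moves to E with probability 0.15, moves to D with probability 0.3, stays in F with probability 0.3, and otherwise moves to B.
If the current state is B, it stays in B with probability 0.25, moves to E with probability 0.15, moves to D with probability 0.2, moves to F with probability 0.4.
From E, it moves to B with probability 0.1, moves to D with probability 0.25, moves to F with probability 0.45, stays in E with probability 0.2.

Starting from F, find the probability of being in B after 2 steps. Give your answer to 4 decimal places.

0.1975

Propagate the distribution vector 2 steps from F.
After 0 steps: (0.0000, 1.0000, 0.0000, 0.0000)
After 1 step: (0.3000, 0.3000, 0.2500, 0.1500)
After 2 steps: (0.2525, 0.3475, 0.1975, 0.2025)
P(in B after 2 steps) = 0.1975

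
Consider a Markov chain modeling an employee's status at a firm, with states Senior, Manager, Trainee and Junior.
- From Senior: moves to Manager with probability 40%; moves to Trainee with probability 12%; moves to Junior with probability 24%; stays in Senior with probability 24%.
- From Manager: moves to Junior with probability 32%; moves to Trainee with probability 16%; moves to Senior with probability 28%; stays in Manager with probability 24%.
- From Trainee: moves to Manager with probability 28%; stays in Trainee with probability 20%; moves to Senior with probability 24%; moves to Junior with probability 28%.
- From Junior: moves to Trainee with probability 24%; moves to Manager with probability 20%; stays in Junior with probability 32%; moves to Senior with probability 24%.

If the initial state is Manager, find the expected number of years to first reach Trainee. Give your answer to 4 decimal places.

Let t(s) be the expected number of years to first reach Trainee from state s, with t(Trainee) = 0. Conditioning on the first year:
t(Senior) = 1 + 0.24·t(Senior) + 0.4·t(Manager) + 0.24·t(Junior)
t(Manager) = 1 + 0.28·t(Senior) + 0.24·t(Manager) + 0.32·t(Junior)
t(Junior) = 1 + 0.24·t(Senior) + 0.2·t(Manager) + 0.32·t(Junior)
Solving: t(Senior) = 6.0167, t(Manager) = 5.7590, t(Junior) = 5.2879.
Expected years from Manager to Trainee: 5.7590.

5.7590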